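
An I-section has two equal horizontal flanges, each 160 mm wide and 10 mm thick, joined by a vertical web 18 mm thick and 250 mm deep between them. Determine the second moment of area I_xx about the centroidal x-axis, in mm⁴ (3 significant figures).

I_xx ≈ 7.75 × 10⁷ mm⁴

Treat the section as a set of non-overlapping primitives; coordinates are from the bounding-box lower-left.
Bottom flange: 160 × 10, A = 1 600 mm², y = 5 mm, Ī = 13 333 mm⁴.
Web: 18 × 250, A = 4 500 mm², y = 135 mm, Ī = 23 437 500 mm⁴.
Top flange: 160 × 10, A = 1 600 mm², y = 265 mm, Ī = 13 333 mm⁴.
By symmetry the centroid is at mid-height, ȳ = 135 mm.
Transfer each piece to the centroidal x-axis using Ī + A·d² with d = y − 135:
  bottom flange: d = -130 mm → contributes +27 053 333 mm⁴
  web: d = 0 mm → contributes +23 437 500 mm⁴
  top flange: d = 130 mm → contributes +27 053 333 mm⁴
Total I = 77 544 167 mm⁴.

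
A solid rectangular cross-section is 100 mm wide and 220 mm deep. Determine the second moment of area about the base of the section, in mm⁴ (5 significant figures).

I_base ≈ 3.5493 × 10⁸ mm⁴

The section: 100 × 220, A = 22 000 mm², y = 110 mm, Ī = 88 733 333 mm⁴.
Transfer it to the base of the section using Ī + A·d² with d = y − 0:
  the section: d = 110 mm → contributes +354 933 333 mm⁴
Total I = 354 933 333 mm⁴.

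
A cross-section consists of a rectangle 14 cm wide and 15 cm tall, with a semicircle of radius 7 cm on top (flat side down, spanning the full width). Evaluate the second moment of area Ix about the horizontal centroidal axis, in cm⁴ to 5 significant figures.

Ix ≈ 1.0376 × 10⁴ cm⁴

Split into non-overlapping primitives; take the origin at the lower-left of the bounding box.
Rectangular body: 14 × 15, A = 210 cm², y = 7.5 cm, Ī = 3937.5 cm⁴.
Semicircular cap: semicircle r = 7, A = 76.96902 cm², y = 17.97089 cm, Ī = 263.5265 cm⁴.
Centroid: ȳ = ΣA·y / ΣA = 10.30844 cm.
Transfer each piece to the horizontal centroidal axis using Ī + A·d² with d = y − 10.30844:
  rectangular body: d = -2.808437 cm → contributes +5593.836 cm⁴
  semicircular cap: d = 7.662456 cm → contributes +4782.626 cm⁴
Total I = 10376.46 cm⁴.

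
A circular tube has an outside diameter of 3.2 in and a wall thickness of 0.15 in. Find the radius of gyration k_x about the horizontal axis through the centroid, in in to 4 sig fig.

k_x ≈ 1.080 in

Treat the section as a set of non-overlapping primitives; coordinates are from the bounding-box lower-left.
Outer circle: ⌀3.2, A = 8.04248 in², y = 1.6 in, Ī = 5.14719 in⁴.
Bore (subtracted): ⌀2.9, A = 6.6052 in², y = 1.6 in, Ī = 3.47186 in⁴.
By symmetry the centroid is at mid-height, ȳ = 1.6 in.
All pieces are centred on the horizontal axis through the centroid, so I = ΣĪ (holes subtracted) = 1.67533 in⁴.
Radius of gyration: k = √(I/A) = √(1.67533 / 1.43728) = 1.07964 in.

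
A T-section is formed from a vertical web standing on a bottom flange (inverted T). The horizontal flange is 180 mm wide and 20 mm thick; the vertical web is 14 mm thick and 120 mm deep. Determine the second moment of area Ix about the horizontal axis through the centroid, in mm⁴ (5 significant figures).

Ix ≈ 7.7487 × 10⁶ mm⁴

Decompose the section into non-overlapping parts with the origin at the bottom-left of its bounding rectangle.
Flange: 180 × 20, A = 3 600 mm², y = 10 mm, Ī = 120 000 mm⁴.
Web: 14 × 120, A = 1 680 mm², y = 80 mm, Ī = 2 016 000 mm⁴.
Centroid: ȳ = ΣA·y / ΣA = 32.27273 mm.
Transfer each piece to the horizontal axis through the centroid using Ī + A·d² with d = y − 32.27273:
  flange: d = -22.27273 mm → contributes +1 905 868 mm⁴
  web: d = 47.72727 mm → contributes +5 842 860 mm⁴
Total I = 7 748 727 mm⁴.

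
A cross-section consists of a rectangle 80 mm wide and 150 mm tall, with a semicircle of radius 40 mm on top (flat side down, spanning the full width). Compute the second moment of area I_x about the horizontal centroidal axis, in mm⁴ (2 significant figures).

Break the section into simple shapes (no overlaps), measuring from the bottom-left corner of the bounding box.
Rectangular body: 80 × 150, A = 12 000 mm², y = 75 mm, Ī = 22 500 000 mm⁴.
Semicircular cap: semicircle r = 40, A = 2 513 mm², y = 167 mm, Ī = 280 978 mm⁴.
Centroid: ȳ = ΣA·y / ΣA = 90.93 mm.
Transfer each piece to the horizontal centroidal axis using Ī + A·d² with d = y − 90.93:
  rectangular body: d = -15.93 mm → contributes +25 544 277 mm⁴
  semicircular cap: d = 76.05 mm → contributes +14 816 330 mm⁴
Total I = 40 360 608 mm⁴.

I_x ≈ 4.0 × 10⁷ mm⁴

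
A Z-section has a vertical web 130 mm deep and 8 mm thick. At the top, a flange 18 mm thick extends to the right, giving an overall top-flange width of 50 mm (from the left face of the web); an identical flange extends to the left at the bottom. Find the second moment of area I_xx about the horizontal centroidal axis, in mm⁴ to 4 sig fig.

Break the section into simple shapes (no overlaps), measuring from the bottom-left corner of the bounding box.
Web: 8 × 130, A = 1 040 mm², y = 65 mm, Ī = 1 464 667 mm⁴.
Top flange (beyond web): 42 × 18, A = 756 mm², y = 121 mm, Ī = 20 412 mm⁴.
Bottom flange (beyond web): 42 × 18, A = 756 mm², y = 9 mm, Ī = 20 412 mm⁴.
Centroid: ȳ = ΣA·y / ΣA = 65 mm.
Transfer each piece to the horizontal centroidal axis using Ī + A·d² with d = y − 65:
  web: d = 0 mm → contributes +1 464 667 mm⁴
  top flange (beyond web): d = 56 mm → contributes +2 391 228 mm⁴
  bottom flange (beyond web): d = -56 mm → contributes +2 391 228 mm⁴
Total I = 6 247 123 mm⁴.

I_xx ≈ 6.247 × 10⁶ mm⁴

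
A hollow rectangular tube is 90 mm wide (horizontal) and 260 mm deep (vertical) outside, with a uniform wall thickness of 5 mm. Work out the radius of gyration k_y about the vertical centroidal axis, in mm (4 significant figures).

k_y ≈ 38.84 mm

Split into non-overlapping primitives; take the origin at the lower-left of the bounding box.
Outer rectangle: 90 × 260, A = 23 400 mm², x = 45 mm, Ī = 15 795 000 mm⁴.
Inner void (subtracted): 80 × 250, A = 20 000 mm², x = 45 mm, Ī = 10 666 667 mm⁴.
By symmetry the centroid is at mid-width, x̄ = 45 mm.
All pieces are centred on the vertical centroidal axis, so I = ΣĪ (holes subtracted) = 5 128 333 mm⁴.
Radius of gyration: k = √(I/A) = √(5 128 333 / 3 400) = 38.8373 mm.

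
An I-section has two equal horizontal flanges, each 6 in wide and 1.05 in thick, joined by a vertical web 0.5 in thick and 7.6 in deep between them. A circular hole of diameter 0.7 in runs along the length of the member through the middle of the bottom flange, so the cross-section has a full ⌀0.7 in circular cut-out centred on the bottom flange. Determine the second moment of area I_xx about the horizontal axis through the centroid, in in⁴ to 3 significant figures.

I_xx ≈ 248 in⁴

Split into non-overlapping primitives; take the origin at the lower-left of the bounding box.
Bottom flange: 6 × 1.05, A = 6.3 in², y = 0.525 in, Ī = 0.57881 in⁴.
Web: 0.5 × 7.6, A = 3.8 in², y = 4.85 in, Ī = 18.291 in⁴.
Top flange: 6 × 1.05, A = 6.3 in², y = 9.175 in, Ī = 0.57881 in⁴.
Hole (subtracted): ⌀0.7, A = 0.38485 in², y = 0.525 in, Ī = 0.011786 in⁴.
Centroid: ȳ = ΣA·y / ΣA = 4.9539 in.
Transfer each piece to the horizontal axis through the centroid using Ī + A·d² with d = y − 4.9539:
  bottom flange: d = -4.4289 in → contributes +124.16 in⁴
  web: d = -0.10393 in → contributes +18.332 in⁴
  top flange: d = 4.2211 in → contributes +112.83 in⁴
  hole: d = -4.4289 in → contributes −7.5607 in⁴
Total I = 247.76 in⁴.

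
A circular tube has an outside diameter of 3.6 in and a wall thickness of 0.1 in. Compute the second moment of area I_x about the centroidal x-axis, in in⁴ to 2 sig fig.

Split into non-overlapping primitives; take the origin at the lower-left of the bounding box.
Outer circle: ⌀3.6, A = 10.18 in², y = 1.8 in, Ī = 8.245 in⁴.
Bore (subtracted): ⌀3.4, A = 9.079 in², y = 1.8 in, Ī = 6.56 in⁴.
By symmetry the centroid is at mid-height, ȳ = 1.8 in.
All pieces are centred on the centroidal x-axis, so I = ΣĪ (holes subtracted) = 1.685 in⁴.

I_x ≈ 1.7 in⁴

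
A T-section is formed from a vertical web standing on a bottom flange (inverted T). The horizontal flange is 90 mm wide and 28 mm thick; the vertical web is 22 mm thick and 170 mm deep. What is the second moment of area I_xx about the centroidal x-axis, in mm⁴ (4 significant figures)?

Break the section into simple shapes (no overlaps), measuring from the bottom-left corner of the bounding box.
Flange: 90 × 28, A = 2 520 mm², y = 14 mm, Ī = 164 640 mm⁴.
Web: 22 × 170, A = 3 740 mm², y = 113 mm, Ī = 9 007 167 mm⁴.
Centroid: ȳ = ΣA·y / ΣA = 73.147 mm.
Transfer each piece to the centroidal x-axis using Ī + A·d² with d = y − 73.147:
  flange: d = -59.147 mm → contributes +8 980 516 mm⁴
  web: d = 39.853 mm → contributes +14 947 276 mm⁴
Total I = 23 927 791 mm⁴.

I_xx ≈ 2.393 × 10⁷ mm⁴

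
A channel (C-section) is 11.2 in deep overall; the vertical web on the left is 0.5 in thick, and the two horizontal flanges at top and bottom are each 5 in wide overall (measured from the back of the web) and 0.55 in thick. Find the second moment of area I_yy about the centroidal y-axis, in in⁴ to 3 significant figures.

Decompose the section into non-overlapping parts with the origin at the bottom-left of its bounding rectangle.
Web: 0.5 × 11.2, A = 5.6 in², x = 0.25 in, Ī = 0.11667 in⁴.
Top flange (beyond web): 4.5 × 0.55, A = 2.475 in², x = 2.75 in, Ī = 4.1766 in⁴.
Bottom flange (beyond web): 4.5 × 0.55, A = 2.475 in², x = 2.75 in, Ī = 4.1766 in⁴.
Centroid: x̄ = ΣA·x / ΣA = 1.423 in.
Transfer each piece to the centroidal y-axis using Ī + A·d² with d = x − 1.423:
  web: d = -1.173 in → contributes +7.8217 in⁴
  top flange (beyond web): d = 1.327 in → contributes +8.535 in⁴
  bottom flange (beyond web): d = 1.327 in → contributes +8.535 in⁴
Total I = 24.892 in⁴.

I_yy ≈ 24.9 in⁴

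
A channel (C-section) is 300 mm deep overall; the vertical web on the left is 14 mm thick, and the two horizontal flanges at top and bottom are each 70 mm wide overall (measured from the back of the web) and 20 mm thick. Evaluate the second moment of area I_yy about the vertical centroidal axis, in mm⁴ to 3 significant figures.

I_yy ≈ 2.44 × 10⁶ mm⁴

Decompose the section into non-overlapping parts with the origin at the bottom-left of its bounding rectangle.
Web: 14 × 300, A = 4 200 mm², x = 7 mm, Ī = 68 600 mm⁴.
Top flange (beyond web): 56 × 20, A = 1 120 mm², x = 42 mm, Ī = 292 693 mm⁴.
Bottom flange (beyond web): 56 × 20, A = 1 120 mm², x = 42 mm, Ī = 292 693 mm⁴.
Centroid: x̄ = ΣA·x / ΣA = 19.174 mm.
Transfer each piece to the vertical centroidal axis using Ī + A·d² with d = x − 19.174:
  web: d = -12.174 mm → contributes +691 057 mm⁴
  top flange (beyond web): d = 22.826 mm → contributes +876 247 mm⁴
  bottom flange (beyond web): d = 22.826 mm → contributes +876 247 mm⁴
Total I = 2 443 552 mm⁴.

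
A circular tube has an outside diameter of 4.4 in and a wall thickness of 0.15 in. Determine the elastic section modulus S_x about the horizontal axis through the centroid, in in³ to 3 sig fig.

S_x ≈ 2.06 in³

Split into non-overlapping primitives; take the origin at the lower-left of the bounding box.
Outer circle: ⌀4.4, A = 15.205 in², y = 2.2 in, Ī = 18.398 in⁴.
Bore (subtracted): ⌀4.1, A = 13.203 in², y = 2.2 in, Ī = 13.871 in⁴.
By symmetry the centroid is at mid-height, ȳ = 2.2 in.
All pieces are centred on the horizontal axis through the centroid, so I = ΣĪ (holes subtracted) = 4.5275 in⁴.
Extreme fibre distance c = 2.2 in; S = I/c = 2.058 in³.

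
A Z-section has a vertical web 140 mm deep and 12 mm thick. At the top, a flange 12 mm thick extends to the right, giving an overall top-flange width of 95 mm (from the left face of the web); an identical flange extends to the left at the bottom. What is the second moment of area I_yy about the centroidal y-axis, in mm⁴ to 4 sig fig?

Break the section into simple shapes (no overlaps), measuring from the bottom-left corner of the bounding box.
Web: 12 × 140, A = 1 680 mm², x = 89 mm, Ī = 20 160 mm⁴.
Top flange (beyond web): 83 × 12, A = 996 mm², x = 136.5 mm, Ī = 571 787 mm⁴.
Bottom flange (beyond web): 83 × 12, A = 996 mm², x = 41.5 mm, Ī = 571 787 mm⁴.
Centroid: x̄ = ΣA·x / ΣA = 89 mm.
Transfer each piece to the centroidal y-axis using Ī + A·d² with d = x − 89:
  web: d = 0 mm → contributes +20 160 mm⁴
  top flange (beyond web): d = 47.5 mm → contributes +2 819 012 mm⁴
  bottom flange (beyond web): d = -47.5 mm → contributes +2 819 012 mm⁴
Total I = 5 658 184 mm⁴.

I_yy ≈ 5.658 × 10⁶ mm⁴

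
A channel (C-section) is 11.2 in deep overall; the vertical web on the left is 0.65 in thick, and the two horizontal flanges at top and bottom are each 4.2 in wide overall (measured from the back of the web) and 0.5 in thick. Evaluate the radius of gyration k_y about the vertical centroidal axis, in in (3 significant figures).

Treat the section as a set of non-overlapping primitives; coordinates are from the bounding-box lower-left.
Web: 0.65 × 11.2, A = 7.28 in², x = 0.325 in, Ī = 0.25632 in⁴.
Top flange (beyond web): 3.55 × 0.5, A = 1.775 in², x = 2.425 in, Ī = 1.8641 in⁴.
Bottom flange (beyond web): 3.55 × 0.5, A = 1.775 in², x = 2.425 in, Ī = 1.8641 in⁴.
Centroid: x̄ = ΣA·x / ΣA = 1.0134 in.
Transfer each piece to the vertical centroidal axis using Ī + A·d² with d = x − 1.0134:
  web: d = -0.68837 in → contributes +3.7059 in⁴
  top flange (beyond web): d = 1.4116 in → contributes +5.4012 in⁴
  bottom flange (beyond web): d = 1.4116 in → contributes +5.4012 in⁴
Total I = 14.508 in⁴.
Radius of gyration: k = √(I/A) = √(14.508 / 10.83) = 1.1574 in.

k_y ≈ 1.16 in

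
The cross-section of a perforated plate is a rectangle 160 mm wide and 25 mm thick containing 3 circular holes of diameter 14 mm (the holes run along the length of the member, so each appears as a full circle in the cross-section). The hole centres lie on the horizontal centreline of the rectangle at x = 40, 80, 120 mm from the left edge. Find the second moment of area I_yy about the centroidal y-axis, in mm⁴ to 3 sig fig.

I_yy ≈ 8.04 × 10⁶ mm⁴

Decompose the section into non-overlapping parts with the origin at the bottom-left of its bounding rectangle.
Plate: 160 × 25, A = 4 000 mm², x = 80 mm, Ī = 8 533 333 mm⁴.
Hole 1 (subtracted): ⌀14, A = 153.94 mm², x = 40 mm, Ī = 1885.7 mm⁴.
Hole 2 (subtracted): ⌀14, A = 153.94 mm², x = 80 mm, Ī = 1885.7 mm⁴.
Hole 3 (subtracted): ⌀14, A = 153.94 mm², x = 120 mm, Ī = 1885.7 mm⁴.
By symmetry the centroid is at mid-width, x̄ = 80 mm.
Transfer each piece to the centroidal y-axis using Ī + A·d² with d = x − 80:
  plate: d = 0 mm → contributes +8 533 333 mm⁴
  hole 1: d = -40 mm → contributes −248 187 mm⁴
  hole 2: d = 0 mm → contributes −1885.7 mm⁴
  hole 3: d = 40 mm → contributes −248 187 mm⁴
Total I = 8 035 074 mm⁴.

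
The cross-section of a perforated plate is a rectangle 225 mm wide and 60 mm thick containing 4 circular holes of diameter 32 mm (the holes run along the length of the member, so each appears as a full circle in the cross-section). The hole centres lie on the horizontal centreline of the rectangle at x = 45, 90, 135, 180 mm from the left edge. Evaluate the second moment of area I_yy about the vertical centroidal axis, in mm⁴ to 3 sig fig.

I_yy ≈ 4.86 × 10⁷ mm⁴

Treat the section as a set of non-overlapping primitives; coordinates are from the bounding-box lower-left.
Plate: 225 × 60, A = 13 500 mm², x = 112.5 mm, Ī = 56 953 125 mm⁴.
Hole 1 (subtracted): ⌀32, A = 804.25 mm², x = 45 mm, Ī = 51 472 mm⁴.
Hole 2 (subtracted): ⌀32, A = 804.25 mm², x = 90 mm, Ī = 51 472 mm⁴.
Hole 3 (subtracted): ⌀32, A = 804.25 mm², x = 135 mm, Ī = 51 472 mm⁴.
Hole 4 (subtracted): ⌀32, A = 804.25 mm², x = 180 mm, Ī = 51 472 mm⁴.
By symmetry the centroid is at mid-width, x̄ = 112.5 mm.
Transfer each piece to the vertical centroidal axis using Ī + A·d² with d = x − 112.5:
  plate: d = 0 mm → contributes +56 953 125 mm⁴
  hole 1: d = -67.5 mm → contributes −3 715 826 mm⁴
  hole 2: d = -22.5 mm → contributes −458 622 mm⁴
  hole 3: d = 22.5 mm → contributes −458 622 mm⁴
  hole 4: d = 67.5 mm → contributes −3 715 826 mm⁴
Total I = 48 604 229 mm⁴.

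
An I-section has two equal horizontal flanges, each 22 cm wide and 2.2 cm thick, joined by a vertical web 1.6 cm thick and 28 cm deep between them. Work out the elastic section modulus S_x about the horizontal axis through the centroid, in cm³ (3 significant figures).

Break the section into simple shapes (no overlaps), measuring from the bottom-left corner of the bounding box.
Bottom flange: 22 × 2.2, A = 48.4 cm², y = 1.1 cm, Ī = 19.521 cm⁴.
Web: 1.6 × 28, A = 44.8 cm², y = 16.2 cm, Ī = 2926.9 cm⁴.
Top flange: 22 × 2.2, A = 48.4 cm², y = 31.3 cm, Ī = 19.521 cm⁴.
By symmetry the centroid is at mid-height, ȳ = 16.2 cm.
Transfer each piece to the horizontal axis through the centroid using Ī + A·d² with d = y − 16.2:
  bottom flange: d = -15.1 cm → contributes +11 055 cm⁴
  web: d = 0 cm → contributes +2926.9 cm⁴
  top flange: d = 15.1 cm → contributes +11 055 cm⁴
Total I = 25 037 cm⁴.
Extreme fibre distance c = 16.2 cm; S = I/c = 1545.5 cm³.

S_x ≈ 1550 cm³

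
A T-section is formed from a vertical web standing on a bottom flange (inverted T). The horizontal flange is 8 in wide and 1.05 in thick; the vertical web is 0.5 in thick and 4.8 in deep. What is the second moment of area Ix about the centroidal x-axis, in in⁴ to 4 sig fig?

Ix ≈ 21.35 in⁴

Break the section into simple shapes (no overlaps), measuring from the bottom-left corner of the bounding box.
Flange: 8 × 1.05, A = 8.4 in², y = 0.525 in, Ī = 0.77175 in⁴.
Web: 0.5 × 4.8, A = 2.4 in², y = 3.45 in, Ī = 4.608 in⁴.
Centroid: ȳ = ΣA·y / ΣA = 1.175 in.
Transfer each piece to the centroidal x-axis using Ī + A·d² with d = y − 1.175:
  flange: d = -0.65 in → contributes +4.32075 in⁴
  web: d = 2.275 in → contributes +17.0295 in⁴
Total I = 21.3503 in⁴.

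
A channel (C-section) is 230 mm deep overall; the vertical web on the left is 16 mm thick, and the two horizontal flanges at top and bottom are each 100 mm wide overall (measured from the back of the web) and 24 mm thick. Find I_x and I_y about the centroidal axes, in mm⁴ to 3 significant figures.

Split into non-overlapping primitives; take the origin at the lower-left of the bounding box.
Web: 16 × 230, A = 3 680 mm², y = 115 mm, Ī = 16 222 667 mm⁴.
Top flange (beyond web): 84 × 24, A = 2 016 mm², y = 218 mm, Ī = 96 768 mm⁴.
Bottom flange (beyond web): 84 × 24, A = 2 016 mm², y = 12 mm, Ī = 96 768 mm⁴.
By symmetry the centroid is at mid-height, ȳ = 115 mm.
Transfer each piece to the centroidal x-axis using Ī + A·d² with d = y − 115:
  web: d = 0 mm → contributes +16 222 667 mm⁴
  top flange (beyond web): d = 103 mm → contributes +21 484 512 mm⁴
  bottom flange (beyond web): d = -103 mm → contributes +21 484 512 mm⁴
Total I = 59 191 691 mm⁴.
For the y-axis: x̄ = 34.141 mm.
Repeating about the centroidal y-axis gives I_y = 7 259 281 mm⁴.

I_x ≈ 5.92 × 10⁷ mm⁴, I_y ≈ 7.26 × 10⁶ mm⁴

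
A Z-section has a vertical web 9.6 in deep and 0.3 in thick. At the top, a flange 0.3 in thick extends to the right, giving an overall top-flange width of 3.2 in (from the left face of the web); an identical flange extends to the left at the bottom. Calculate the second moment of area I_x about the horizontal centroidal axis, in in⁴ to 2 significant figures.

Break the section into simple shapes (no overlaps), measuring from the bottom-left corner of the bounding box.
Web: 0.3 × 9.6, A = 2.88 in², y = 4.8 in, Ī = 22.12 in⁴.
Top flange (beyond web): 2.9 × 0.3, A = 0.87 in², y = 9.45 in, Ī = 0.006525 in⁴.
Bottom flange (beyond web): 2.9 × 0.3, A = 0.87 in², y = 0.15 in, Ī = 0.006525 in⁴.
Centroid: ȳ = ΣA·y / ΣA = 4.8 in.
Transfer each piece to the horizontal centroidal axis using Ī + A·d² with d = y − 4.8:
  web: d = 0 in → contributes +22.12 in⁴
  top flange (beyond web): d = 4.65 in → contributes +18.82 in⁴
  bottom flange (beyond web): d = -4.65 in → contributes +18.82 in⁴
Total I = 59.75 in⁴.

I_x ≈ 60 in⁴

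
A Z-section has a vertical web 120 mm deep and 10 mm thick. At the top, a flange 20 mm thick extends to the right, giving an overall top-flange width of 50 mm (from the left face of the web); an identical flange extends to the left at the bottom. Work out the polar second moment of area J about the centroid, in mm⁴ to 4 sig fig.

Break the section into simple shapes (no overlaps), measuring from the bottom-left corner of the bounding box.
Web: 10 × 120, A = 1 200 mm², y = 60 mm, Ī = 1 440 000 mm⁴.
Top flange (beyond web): 40 × 20, A = 800 mm², y = 110 mm, Ī = 26666.7 mm⁴.
Bottom flange (beyond web): 40 × 20, A = 800 mm², y = 10 mm, Ī = 26666.7 mm⁴.
Centroid: ȳ = ΣA·y / ΣA = 60 mm.
Transfer each piece to the centroidal x-axis using Ī + A·d² with d = y − 60:
  web: d = 0 mm → contributes +1 440 000 mm⁴
  top flange (beyond web): d = 50 mm → contributes +2 026 667 mm⁴
  bottom flange (beyond web): d = -50 mm → contributes +2 026 667 mm⁴
Total I = 5 493 333 mm⁴.
For the y-axis: x̄ = 45 mm.
Repeating about the centroidal y-axis gives I_y = 1 223 333 mm⁴.
Polar second moment: J = I_x + I_y = 6 716 667 mm⁴.

J ≈ 6.717 × 10⁶ mm⁴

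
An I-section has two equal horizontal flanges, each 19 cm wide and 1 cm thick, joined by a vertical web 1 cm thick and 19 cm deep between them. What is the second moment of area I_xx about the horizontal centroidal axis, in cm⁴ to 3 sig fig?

Split into non-overlapping primitives; take the origin at the lower-left of the bounding box.
Bottom flange: 19 × 1, A = 19 cm², y = 0.5 cm, Ī = 1.5833 cm⁴.
Web: 1 × 19, A = 19 cm², y = 10.5 cm, Ī = 571.58 cm⁴.
Top flange: 19 × 1, A = 19 cm², y = 20.5 cm, Ī = 1.5833 cm⁴.
By symmetry the centroid is at mid-height, ȳ = 10.5 cm.
Transfer each piece to the horizontal centroidal axis using Ī + A·d² with d = y − 10.5:
  bottom flange: d = -10 cm → contributes +1901.6 cm⁴
  web: d = 0 cm → contributes +571.58 cm⁴
  top flange: d = 10 cm → contributes +1901.6 cm⁴
Total I = 4374.8 cm⁴.

I_xx ≈ 4370 cm⁴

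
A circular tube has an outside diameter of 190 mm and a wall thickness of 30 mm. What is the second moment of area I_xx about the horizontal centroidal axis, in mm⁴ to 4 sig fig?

I_xx ≈ 4.995 × 10⁷ mm⁴

Split into non-overlapping primitives; take the origin at the lower-left of the bounding box.
Outer circle: ⌀190, A = 28352.9 mm², y = 95 mm, Ī = 63 971 171 mm⁴.
Bore (subtracted): ⌀130, A = 13273.2 mm², y = 95 mm, Ī = 14 019 848 mm⁴.
By symmetry the centroid is at mid-height, ȳ = 95 mm.
All pieces are centred on the horizontal centroidal axis, so I = ΣĪ (holes subtracted) = 49 951 323 mm⁴.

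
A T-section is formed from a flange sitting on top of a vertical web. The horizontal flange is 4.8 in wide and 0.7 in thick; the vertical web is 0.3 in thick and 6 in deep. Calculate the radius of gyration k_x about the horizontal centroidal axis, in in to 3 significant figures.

Decompose the section into non-overlapping parts with the origin at the bottom-left of its bounding rectangle.
Flange: 4.8 × 0.7, A = 3.36 in², y = 6.35 in, Ī = 0.1372 in⁴.
Web: 0.3 × 6, A = 1.8 in², y = 3 in, Ī = 5.4 in⁴.
Centroid: ȳ = ΣA·y / ΣA = 5.1814 in.
Transfer each piece to the horizontal centroidal axis using Ī + A·d² with d = y − 5.1814:
  flange: d = 1.1686 in → contributes +4.7257 in⁴
  web: d = -2.1814 in → contributes +13.965 in⁴
Total I = 18.691 in⁴.
Radius of gyration: k = √(I/A) = √(18.691 / 5.16) = 1.9032 in.

k_x ≈ 1.90 in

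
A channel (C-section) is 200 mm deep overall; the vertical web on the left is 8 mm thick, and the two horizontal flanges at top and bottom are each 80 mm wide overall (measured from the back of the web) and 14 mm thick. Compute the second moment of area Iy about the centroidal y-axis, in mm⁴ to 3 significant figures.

Iy ≈ 2.31 × 10⁶ mm⁴

Split into non-overlapping primitives; take the origin at the lower-left of the bounding box.
Web: 8 × 200, A = 1 600 mm², x = 4 mm, Ī = 8533.3 mm⁴.
Top flange (beyond web): 72 × 14, A = 1 008 mm², x = 44 mm, Ī = 435 456 mm⁴.
Bottom flange (beyond web): 72 × 14, A = 1 008 mm², x = 44 mm, Ī = 435 456 mm⁴.
Centroid: x̄ = ΣA·x / ΣA = 26.301 mm.
Transfer each piece to the centroidal y-axis using Ī + A·d² with d = x − 26.301:
  web: d = -22.301 mm → contributes +804 260 mm⁴
  top flange (beyond web): d = 17.699 mm → contributes +751 221 mm⁴
  bottom flange (beyond web): d = 17.699 mm → contributes +751 221 mm⁴
Total I = 2 306 702 mm⁴.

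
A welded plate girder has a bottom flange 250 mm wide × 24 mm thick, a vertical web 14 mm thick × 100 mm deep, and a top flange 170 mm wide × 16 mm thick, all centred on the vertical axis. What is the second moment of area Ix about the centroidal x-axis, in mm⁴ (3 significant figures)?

Ix ≈ 2.92 × 10⁷ mm⁴

Treat the section as a set of non-overlapping primitives; coordinates are from the bounding-box lower-left.
Bottom plate: 250 × 24, A = 6 000 mm², y = 12 mm, Ī = 288 000 mm⁴.
Web plate: 14 × 100, A = 1 400 mm², y = 74 mm, Ī = 1 166 667 mm⁴.
Top plate: 170 × 16, A = 2 720 mm², y = 132 mm, Ī = 58 027 mm⁴.
Centroid: ȳ = ΣA·y / ΣA = 52.83 mm.
Transfer each piece to the centroidal x-axis using Ī + A·d² with d = y − 52.83:
  bottom plate: d = -40.83 mm → contributes +10 290 553 mm⁴
  web plate: d = 21.17 mm → contributes +1 794 101 mm⁴
  top plate: d = 79.17 mm → contributes +17 106 667 mm⁴
Total I = 29 191 321 mm⁴.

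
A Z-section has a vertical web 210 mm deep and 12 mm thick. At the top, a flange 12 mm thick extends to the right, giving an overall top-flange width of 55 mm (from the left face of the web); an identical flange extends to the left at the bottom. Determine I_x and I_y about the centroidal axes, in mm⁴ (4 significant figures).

I_x ≈ 1.939 × 10⁷ mm⁴, I_y ≈ 9.697 × 10⁵ mm⁴

Decompose the section into non-overlapping parts with the origin at the bottom-left of its bounding rectangle.
Web: 12 × 210, A = 2 520 mm², y = 105 mm, Ī = 9 261 000 mm⁴.
Top flange (beyond web): 43 × 12, A = 516 mm², y = 204 mm, Ī = 6 192 mm⁴.
Bottom flange (beyond web): 43 × 12, A = 516 mm², y = 6 mm, Ī = 6 192 mm⁴.
Centroid: ȳ = ΣA·y / ΣA = 105 mm.
Transfer each piece to the centroidal x-axis using Ī + A·d² with d = y − 105:
  web: d = 0 mm → contributes +9 261 000 mm⁴
  top flange (beyond web): d = 99 mm → contributes +5 063 508 mm⁴
  bottom flange (beyond web): d = -99 mm → contributes +5 063 508 mm⁴
Total I = 19 388 016 mm⁴.
For the y-axis: x̄ = 49 mm.
Repeating about the centroidal y-axis gives I_y = 969 704 mm⁴.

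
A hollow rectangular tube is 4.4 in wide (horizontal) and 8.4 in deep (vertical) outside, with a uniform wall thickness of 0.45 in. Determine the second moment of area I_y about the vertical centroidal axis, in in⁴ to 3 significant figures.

I_y ≈ 32.8 in⁴

Break the section into simple shapes (no overlaps), measuring from the bottom-left corner of the bounding box.
Outer rectangle: 4.4 × 8.4, A = 36.96 in², x = 2.2 in, Ī = 59.629 in⁴.
Inner void (subtracted): 3.5 × 7.5, A = 26.25 in², x = 2.2 in, Ī = 26.797 in⁴.
By symmetry the centroid is at mid-width, x̄ = 2.2 in.
All pieces are centred on the vertical centroidal axis, so I = ΣĪ (holes subtracted) = 32.832 in⁴.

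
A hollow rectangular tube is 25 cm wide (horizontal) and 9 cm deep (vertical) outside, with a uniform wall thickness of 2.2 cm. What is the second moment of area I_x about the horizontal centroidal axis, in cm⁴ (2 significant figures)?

I_x ≈ 1400 cm⁴

Treat the section as a set of non-overlapping primitives; coordinates are from the bounding-box lower-left.
Outer rectangle: 25 × 9, A = 225 cm², y = 4.5 cm, Ī = 1 519 cm⁴.
Inner void (subtracted): 20.6 × 4.6, A = 94.76 cm², y = 4.5 cm, Ī = 167.1 cm⁴.
By symmetry the centroid is at mid-height, ȳ = 4.5 cm.
All pieces are centred on the horizontal centroidal axis, so I = ΣĪ (holes subtracted) = 1 352 cm⁴.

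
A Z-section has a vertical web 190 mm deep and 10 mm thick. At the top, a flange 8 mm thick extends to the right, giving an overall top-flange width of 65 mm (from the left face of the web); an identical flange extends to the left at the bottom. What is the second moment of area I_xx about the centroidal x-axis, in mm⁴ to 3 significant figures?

Break the section into simple shapes (no overlaps), measuring from the bottom-left corner of the bounding box.
Web: 10 × 190, A = 1 900 mm², y = 95 mm, Ī = 5 715 833 mm⁴.
Top flange (beyond web): 55 × 8, A = 440 mm², y = 186 mm, Ī = 2346.7 mm⁴.
Bottom flange (beyond web): 55 × 8, A = 440 mm², y = 4 mm, Ī = 2346.7 mm⁴.
Centroid: ȳ = ΣA·y / ΣA = 95 mm.
Transfer each piece to the centroidal x-axis using Ī + A·d² with d = y − 95:
  web: d = 0 mm → contributes +5 715 833 mm⁴
  top flange (beyond web): d = 91 mm → contributes +3 645 987 mm⁴
  bottom flange (beyond web): d = -91 mm → contributes +3 645 987 mm⁴
Total I = 13 007 807 mm⁴.

I_xx ≈ 1.30 × 10⁷ mm⁴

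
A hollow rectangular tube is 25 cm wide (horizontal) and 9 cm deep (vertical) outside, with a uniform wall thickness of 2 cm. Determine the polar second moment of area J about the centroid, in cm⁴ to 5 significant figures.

Split into non-overlapping primitives; take the origin at the lower-left of the bounding box.
Outer rectangle: 25 × 9, A = 225 cm², y = 4.5 cm, Ī = 1518.75 cm⁴.
Inner void (subtracted): 21 × 5, A = 105 cm², y = 4.5 cm, Ī = 218.75 cm⁴.
By symmetry the centroid is at mid-height, ȳ = 4.5 cm.
All pieces are centred on the centroidal x-axis, so I = ΣĪ (holes subtracted) = 1 300 cm⁴.
Repeating about the centroidal y-axis gives I_y = 7 860 cm⁴.
Polar second moment: J = I_x + I_y = 9 160 cm⁴.

J ≈ 9160.0 cm⁴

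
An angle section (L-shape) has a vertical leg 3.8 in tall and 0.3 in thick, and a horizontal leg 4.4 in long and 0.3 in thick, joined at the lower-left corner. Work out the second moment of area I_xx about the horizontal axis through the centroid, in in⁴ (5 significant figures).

I_xx ≈ 3.1929 in⁴

Break the section into simple shapes (no overlaps), measuring from the bottom-left corner of the bounding box.
Vertical leg: 0.3 × 3.8, A = 1.14 in², y = 1.9 in, Ī = 1.3718 in⁴.
Horizontal leg (remainder): 4.1 × 0.3, A = 1.23 in², y = 0.15 in, Ī = 0.009225 in⁴.
Centroid: ȳ = ΣA·y / ΣA = 0.9917722 in.
Transfer each piece to the horizontal axis through the centroid using Ī + A·d² with d = y − 0.9917722:
  vertical leg: d = 0.9082278 in → contributes +2.312161 in⁴
  horizontal leg (remainder): d = -0.8417722 in → contributes +0.8807788 in⁴
Total I = 3.19294 in⁴.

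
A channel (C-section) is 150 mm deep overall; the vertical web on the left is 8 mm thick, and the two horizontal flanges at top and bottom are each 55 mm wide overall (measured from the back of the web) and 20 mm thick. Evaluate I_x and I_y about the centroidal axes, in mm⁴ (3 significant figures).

I_x ≈ 1.03 × 10⁷ mm⁴, I_y ≈ 9.06 × 10⁵ mm⁴

Split into non-overlapping primitives; take the origin at the lower-left of the bounding box.
Web: 8 × 150, A = 1 200 mm², y = 75 mm, Ī = 2 250 000 mm⁴.
Top flange (beyond web): 47 × 20, A = 940 mm², y = 140 mm, Ī = 31 333 mm⁴.
Bottom flange (beyond web): 47 × 20, A = 940 mm², y = 10 mm, Ī = 31 333 mm⁴.
By symmetry the centroid is at mid-height, ȳ = 75 mm.
Transfer each piece to the centroidal x-axis using Ī + A·d² with d = y − 75:
  web: d = 0 mm → contributes +2 250 000 mm⁴
  top flange (beyond web): d = 65 mm → contributes +4 002 833 mm⁴
  bottom flange (beyond web): d = -65 mm → contributes +4 002 833 mm⁴
Total I = 10 255 667 mm⁴.
For the y-axis: x̄ = 20.786 mm.
Repeating about the centroidal y-axis gives I_y = 906 405 mm⁴.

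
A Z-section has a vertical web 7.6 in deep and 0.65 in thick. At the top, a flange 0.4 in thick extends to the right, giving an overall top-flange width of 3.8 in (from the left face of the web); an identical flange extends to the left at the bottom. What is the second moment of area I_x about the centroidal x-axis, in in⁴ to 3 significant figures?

Split into non-overlapping primitives; take the origin at the lower-left of the bounding box.
Web: 0.65 × 7.6, A = 4.94 in², y = 3.8 in, Ī = 23.778 in⁴.
Top flange (beyond web): 3.15 × 0.4, A = 1.26 in², y = 7.4 in, Ī = 0.0168 in⁴.
Bottom flange (beyond web): 3.15 × 0.4, A = 1.26 in², y = 0.2 in, Ī = 0.0168 in⁴.
Centroid: ȳ = ΣA·y / ΣA = 3.8 in.
Transfer each piece to the centroidal x-axis using Ī + A·d² with d = y − 3.8:
  web: d = 0 in → contributes +23.778 in⁴
  top flange (beyond web): d = 3.6 in → contributes +16.346 in⁴
  bottom flange (beyond web): d = -3.6 in → contributes +16.346 in⁴
Total I = 56.471 in⁴.

I_x ≈ 56.5 in⁴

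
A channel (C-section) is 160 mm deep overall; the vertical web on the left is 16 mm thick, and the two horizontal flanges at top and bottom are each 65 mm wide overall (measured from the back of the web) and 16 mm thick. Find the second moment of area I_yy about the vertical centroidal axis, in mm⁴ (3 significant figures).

I_yy ≈ 1.40 × 10⁶ mm⁴

Split into non-overlapping primitives; take the origin at the lower-left of the bounding box.
Web: 16 × 160, A = 2 560 mm², x = 8 mm, Ī = 54 613 mm⁴.
Top flange (beyond web): 49 × 16, A = 784 mm², x = 40.5 mm, Ī = 156 865 mm⁴.
Bottom flange (beyond web): 49 × 16, A = 784 mm², x = 40.5 mm, Ī = 156 865 mm⁴.
Centroid: x̄ = ΣA·x / ΣA = 20.345 mm.
Transfer each piece to the vertical centroidal axis using Ī + A·d² with d = x − 20.345:
  web: d = -12.345 mm → contributes +444 752 mm⁴
  top flange (beyond web): d = 20.155 mm → contributes +475 346 mm⁴
  bottom flange (beyond web): d = 20.155 mm → contributes +475 346 mm⁴
Total I = 1 395 445 mm⁴.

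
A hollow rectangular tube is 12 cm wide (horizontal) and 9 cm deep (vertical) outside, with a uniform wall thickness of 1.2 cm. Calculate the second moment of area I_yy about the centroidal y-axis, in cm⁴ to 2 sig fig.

Treat the section as a set of non-overlapping primitives; coordinates are from the bounding-box lower-left.
Outer rectangle: 12 × 9, A = 108 cm², x = 6 cm, Ī = 1 296 cm⁴.
Inner void (subtracted): 9.6 × 6.6, A = 63.36 cm², x = 6 cm, Ī = 486.6 cm⁴.
By symmetry the centroid is at mid-width, x̄ = 6 cm.
All pieces are centred on the centroidal y-axis, so I = ΣĪ (holes subtracted) = 809.4 cm⁴.

I_yy ≈ 810 cm⁴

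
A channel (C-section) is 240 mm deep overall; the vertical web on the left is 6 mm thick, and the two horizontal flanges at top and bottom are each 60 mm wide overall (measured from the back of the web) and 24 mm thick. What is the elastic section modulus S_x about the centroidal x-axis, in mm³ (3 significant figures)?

Break the section into simple shapes (no overlaps), measuring from the bottom-left corner of the bounding box.
Web: 6 × 240, A = 1 440 mm², y = 120 mm, Ī = 6 912 000 mm⁴.
Top flange (beyond web): 54 × 24, A = 1 296 mm², y = 228 mm, Ī = 62 208 mm⁴.
Bottom flange (beyond web): 54 × 24, A = 1 296 mm², y = 12 mm, Ī = 62 208 mm⁴.
By symmetry the centroid is at mid-height, ȳ = 120 mm.
Transfer each piece to the centroidal x-axis using Ī + A·d² with d = y − 120:
  web: d = 0 mm → contributes +6 912 000 mm⁴
  top flange (beyond web): d = 108 mm → contributes +15 178 752 mm⁴
  bottom flange (beyond web): d = -108 mm → contributes +15 178 752 mm⁴
Total I = 37 269 504 mm⁴.
Extreme fibre distance c = 120 mm; S = I/c = 310 579 mm³.

S_x ≈ 3.11 × 10⁵ mm³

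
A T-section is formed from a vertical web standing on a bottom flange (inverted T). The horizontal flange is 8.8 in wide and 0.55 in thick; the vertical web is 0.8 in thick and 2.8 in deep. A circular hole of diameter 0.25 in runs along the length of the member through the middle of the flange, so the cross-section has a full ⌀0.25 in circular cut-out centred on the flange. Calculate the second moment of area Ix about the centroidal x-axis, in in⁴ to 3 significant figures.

Ix ≈ 5.87 in⁴

Treat the section as a set of non-overlapping primitives; coordinates are from the bounding-box lower-left.
Flange: 8.8 × 0.55, A = 4.84 in², y = 0.275 in, Ī = 0.12201 in⁴.
Web: 0.8 × 2.8, A = 2.24 in², y = 1.95 in, Ī = 1.4635 in⁴.
Hole (subtracted): ⌀0.25, A = 0.049087 in², y = 0.275 in, Ī = 0.00019175 in⁴.
Centroid: ȳ = ΣA·y / ΣA = 0.80864 in.
Transfer each piece to the centroidal x-axis using Ī + A·d² with d = y − 0.80864:
  flange: d = -0.53364 in → contributes +1.5003 in⁴
  web: d = 1.1414 in → contributes +4.3815 in⁴
  hole: d = -0.53364 in → contributes −0.014171 in⁴
Total I = 5.8677 in⁴.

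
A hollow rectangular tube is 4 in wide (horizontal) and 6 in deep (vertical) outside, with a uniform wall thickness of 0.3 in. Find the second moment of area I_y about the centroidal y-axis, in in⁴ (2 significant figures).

I_y ≈ 14 in⁴

Decompose the section into non-overlapping parts with the origin at the bottom-left of its bounding rectangle.
Outer rectangle: 4 × 6, A = 24 in², x = 2 in, Ī = 32 in⁴.
Inner void (subtracted): 3.4 × 5.4, A = 18.36 in², x = 2 in, Ī = 17.69 in⁴.
By symmetry the centroid is at mid-width, x̄ = 2 in.
All pieces are centred on the centroidal y-axis, so I = ΣĪ (holes subtracted) = 14.31 in⁴.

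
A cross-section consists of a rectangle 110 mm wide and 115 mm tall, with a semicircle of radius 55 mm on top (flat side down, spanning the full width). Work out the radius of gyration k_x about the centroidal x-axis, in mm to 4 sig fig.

Treat the section as a set of non-overlapping primitives; coordinates are from the bounding-box lower-left.
Rectangular body: 110 × 115, A = 12 650 mm², y = 57.5 mm, Ī = 13 941 354 mm⁴.
Semicircular cap: semicircle r = 55, A = 4751.66 mm², y = 138.343 mm, Ī = 1 004 345 mm⁴.
Centroid: ȳ = ΣA·y / ΣA = 79.5747 mm.
Transfer each piece to the centroidal x-axis using Ī + A·d² with d = y − 79.5747:
  rectangular body: d = -22.0747 mm → contributes +20 105 624 mm⁴
  semicircular cap: d = 58.768 mm → contributes +17 415 037 mm⁴
Total I = 37 520 660 mm⁴.
Radius of gyration: k = √(I/A) = √(37 520 660 / 17401.7) = 46.4344 mm.

k_x ≈ 46.43 mm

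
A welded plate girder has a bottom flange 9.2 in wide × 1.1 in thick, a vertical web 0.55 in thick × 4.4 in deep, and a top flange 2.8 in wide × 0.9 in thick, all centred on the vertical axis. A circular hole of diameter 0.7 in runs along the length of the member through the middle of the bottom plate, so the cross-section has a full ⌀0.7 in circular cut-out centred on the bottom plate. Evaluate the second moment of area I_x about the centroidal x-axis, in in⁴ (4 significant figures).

Decompose the section into non-overlapping parts with the origin at the bottom-left of its bounding rectangle.
Bottom plate: 9.2 × 1.1, A = 10.12 in², y = 0.55 in, Ī = 1.02043 in⁴.
Web plate: 0.55 × 4.4, A = 2.42 in², y = 3.3 in, Ī = 3.90427 in⁴.
Top plate: 2.8 × 0.9, A = 2.52 in², y = 5.95 in, Ī = 0.1701 in⁴.
Hole (subtracted): ⌀0.7, A = 0.384845 in², y = 0.55 in, Ī = 0.0117859 in⁴.
Centroid: ȳ = ΣA·y / ΣA = 1.93077 in.
Transfer each piece to the centroidal x-axis using Ī + A·d² with d = y − 1.93077:
  bottom plate: d = -1.38077 in → contributes +20.3144 in⁴
  web plate: d = 1.36923 in → contributes +8.44127 in⁴
  top plate: d = 4.01923 in → contributes +40.8787 in⁴
  hole: d = -1.38077 in → contributes −0.745502 in⁴
Total I = 68.8889 in⁴.

I_x ≈ 68.89 in⁴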